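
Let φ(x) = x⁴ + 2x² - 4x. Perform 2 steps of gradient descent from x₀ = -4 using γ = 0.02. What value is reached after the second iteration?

1.19745536

φ′(x) = 4x³ + 4x - 4
x₁ = -4 − 0.02·(-276) = 1.52
x₂ = 1.52 − 0.02·16.127232 = 1.19745536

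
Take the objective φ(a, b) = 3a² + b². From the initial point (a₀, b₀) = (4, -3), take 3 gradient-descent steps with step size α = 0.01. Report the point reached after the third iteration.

(3.322336, -2.823576)

∇φ = (6a, 2b)
Step 1: at (4, -3), ∇φ = (24, -6) → (4, -3) − 0.01·(24, -6) = (3.76, -2.94)
Step 2: at (3.76, -2.94), ∇φ = (22.56, -5.88) → (3.76, -2.94) − 0.01·(22.56, -5.88) = (3.5344, -2.8812)
Step 3: at (3.5344, -2.8812), ∇φ = (21.2064, -5.7624) → (3.5344, -2.8812) − 0.01·(21.2064, -5.7624) = (3.322336, -2.823576)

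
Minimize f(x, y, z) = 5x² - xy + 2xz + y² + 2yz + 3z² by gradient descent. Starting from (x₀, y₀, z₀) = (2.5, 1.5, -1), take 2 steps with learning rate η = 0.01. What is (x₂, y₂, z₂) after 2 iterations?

∇f = (10x - y + 2z, -x + 2y + 2z, 2x + 2y + 6z)
Step 1: at (2.5, 1.5, -1), ∇f = (21.5, -1.5, 2) → (2.5, 1.5, -1) − 0.01·(21.5, -1.5, 2) = (2.285, 1.515, -1.02)
Step 2: at (2.285, 1.515, -1.02), ∇f = (19.295, -1.295, 1.48) → (2.285, 1.515, -1.02) − 0.01·(19.295, -1.295, 1.48) = (2.09205, 1.52795, -1.0348)

(2.09205, 1.52795, -1.0348)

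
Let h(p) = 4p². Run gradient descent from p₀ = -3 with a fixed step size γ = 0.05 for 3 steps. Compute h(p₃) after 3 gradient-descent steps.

1.679616

h′(p) = 8p
p₁ = -3 − 0.05·(-24) = -1.8
p₂ = -1.8 − 0.05·(-14.4) = -1.08
p₃ = -1.08 − 0.05·(-8.64) = -0.648
h(-0.648) = 1.679616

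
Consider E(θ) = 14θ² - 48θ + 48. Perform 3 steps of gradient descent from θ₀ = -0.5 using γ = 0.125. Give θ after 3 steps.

36.3125

E′(θ) = 28θ - 48
Step 1: E′(-0.5) = -62; θ₁ = -0.5 − 0.125·(-62) = 7.25
Step 2: E′(7.25) = 155; θ₂ = 7.25 − 0.125·155 = -12.125
Step 3: E′(-12.125) = -387.5; θ₃ = -12.125 − 0.125·(-387.5) = 36.3125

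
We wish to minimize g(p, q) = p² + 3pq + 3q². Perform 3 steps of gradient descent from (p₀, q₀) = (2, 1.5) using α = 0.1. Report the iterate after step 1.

∇g = (2p + 3q, 3p + 6q)
Step 1: at (2, 1.5), ∇g = (8.5, 15) → (2, 1.5) − 0.1·(8.5, 15) = (1.15, 0)

(1.15, 0)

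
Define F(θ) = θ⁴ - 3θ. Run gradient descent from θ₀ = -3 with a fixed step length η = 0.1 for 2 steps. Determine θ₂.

F′(θ) = 4θ³ - 3
θ₁ = -3 − 0.1·(-111) = 8.1
θ₂ = 8.1 − 0.1·2122.764 = -204.1764

-204.1764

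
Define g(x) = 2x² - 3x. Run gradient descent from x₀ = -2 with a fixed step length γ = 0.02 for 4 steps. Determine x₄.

g′(x) = 4x - 3
Step 1: g′(-2) = -11; x₁ = -2 − 0.02·(-11) = -1.78
Step 2: g′(-1.78) = -10.12; x₂ = -1.78 − 0.02·(-10.12) = -1.5776
Step 3: g′(-1.5776) = -9.3104; x₃ = -1.5776 − 0.02·(-9.3104) = -1.391392
Step 4: g′(-1.391392) = -8.565568; x₄ = -1.391392 − 0.02·(-8.565568) = -1.22008064

-1.22008064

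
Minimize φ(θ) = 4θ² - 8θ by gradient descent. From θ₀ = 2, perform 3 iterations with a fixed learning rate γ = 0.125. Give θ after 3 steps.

φ′(θ) = 8θ - 8
θ₁ = 2 − 0.125·8 = 1
θ₂ = 1 − 0.125·0 = 1
θ₃ = 1 − 0.125·0 = 1

1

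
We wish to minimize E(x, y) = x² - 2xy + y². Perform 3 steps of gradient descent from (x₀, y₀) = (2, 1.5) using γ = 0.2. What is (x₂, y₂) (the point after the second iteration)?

∇E = (2x - 2y, -2x + 2y)
(x₁, y₁) = (2, 1.5) − 0.2·(1, -1) = (1.8, 1.7)
(x₂, y₂) = (1.8, 1.7) − 0.2·(0.2, -0.2) = (1.76, 1.74)

(1.76, 1.74)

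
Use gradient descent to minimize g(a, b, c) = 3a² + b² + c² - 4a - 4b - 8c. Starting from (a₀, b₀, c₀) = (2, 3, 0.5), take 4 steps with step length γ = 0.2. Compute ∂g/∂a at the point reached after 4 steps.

0.0128

∇g = (6a - 4, 2b - 4, 2c - 8)
Step 1: at (2, 3, 0.5), ∇g = (8, 2, -7) → (2, 3, 0.5) − 0.2·(8, 2, -7) = (0.4, 2.6, 1.9)
Step 2: at (0.4, 2.6, 1.9), ∇g = (-1.6, 1.2, -4.2) → (0.4, 2.6, 1.9) − 0.2·(-1.6, 1.2, -4.2) = (0.72, 2.36, 2.74)
Step 3: at (0.72, 2.36, 2.74), ∇g = (0.32, 0.72, -2.52) → (0.72, 2.36, 2.74) − 0.2·(0.32, 0.72, -2.52) = (0.656, 2.216, 3.244)
Step 4: at (0.656, 2.216, 3.244), ∇g = (-0.064, 0.432, -1.512) → (0.656, 2.216, 3.244) − 0.2·(-0.064, 0.432, -1.512) = (0.6688, 2.1296, 3.5464)
∂g/∂a at (0.6688, 2.1296, 3.5464) = 0.0128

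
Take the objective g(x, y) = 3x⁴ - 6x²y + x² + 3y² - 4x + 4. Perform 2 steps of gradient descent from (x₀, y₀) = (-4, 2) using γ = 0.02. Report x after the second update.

∇g = (12x³ - 12xy + 2x - 4, -6x² + 6y)
(x₁, y₁) = (-4, 2) − 0.02·(-684, -84) = (9.68, 3.68)
(x₂, y₂) = (9.68, 3.68) − 0.02·(10472.361984, -540.1344) = (-199.76723968, 14.482688)
x = -199.76723968

-199.76723968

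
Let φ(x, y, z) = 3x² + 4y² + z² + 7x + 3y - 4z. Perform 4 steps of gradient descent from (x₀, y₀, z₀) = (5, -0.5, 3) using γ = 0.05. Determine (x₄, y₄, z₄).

(0.31395, -0.3912, 2.6561)

∇φ = (6x + 7, 8y + 3, 2z - 4)
Step 1: at (5, -0.5, 3), ∇φ = (37, -1, 2) → (5, -0.5, 3) − 0.05·(37, -1, 2) = (3.15, -0.45, 2.9)
Step 2: at (3.15, -0.45, 2.9), ∇φ = (25.9, -0.6, 1.8) → (3.15, -0.45, 2.9) − 0.05·(25.9, -0.6, 1.8) = (1.855, -0.42, 2.81)
Step 3: at (1.855, -0.42, 2.81), ∇φ = (18.13, -0.36, 1.62) → (1.855, -0.42, 2.81) − 0.05·(18.13, -0.36, 1.62) = (0.9485, -0.402, 2.729)
Step 4: at (0.9485, -0.402, 2.729), ∇φ = (12.691, -0.216, 1.458) → (0.9485, -0.402, 2.729) − 0.05·(12.691, -0.216, 1.458) = (0.31395, -0.3912, 2.6561)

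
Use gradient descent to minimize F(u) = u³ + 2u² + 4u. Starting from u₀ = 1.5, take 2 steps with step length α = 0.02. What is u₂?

F′(u) = 3u² + 4u + 4
Step 1: F′(1.5) = 16.75; u₁ = 1.5 − 0.02·16.75 = 1.165
Step 2: F′(1.165) = 12.731675; u₂ = 1.165 − 0.02·12.731675 = 0.9103665

0.9103665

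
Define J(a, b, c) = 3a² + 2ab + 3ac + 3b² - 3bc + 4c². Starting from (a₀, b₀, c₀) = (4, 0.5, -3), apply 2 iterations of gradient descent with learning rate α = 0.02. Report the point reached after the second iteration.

∇J = (6a + 2b + 3c, 2a + 6b - 3c, 3a - 3b + 8c)
Step 1: at (4, 0.5, -3), ∇J = (16, 20, -13.5) → (4, 0.5, -3) − 0.02·(16, 20, -13.5) = (3.68, 0.1, -2.73)
Step 2: at (3.68, 0.1, -2.73), ∇J = (14.09, 16.15, -11.1) → (3.68, 0.1, -2.73) − 0.02·(14.09, 16.15, -11.1) = (3.3982, -0.223, -2.508)

(3.3982, -0.223, -2.508)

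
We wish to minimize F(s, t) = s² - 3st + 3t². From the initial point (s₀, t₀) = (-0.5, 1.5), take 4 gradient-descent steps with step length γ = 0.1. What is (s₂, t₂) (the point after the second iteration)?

∇F = (2s - 3t, -3s + 6t)
(s₁, t₁) = (-0.5, 1.5) − 0.1·(-5.5, 10.5) = (0.05, 0.45)
(s₂, t₂) = (0.05, 0.45) − 0.1·(-1.25, 2.55) = (0.175, 0.195)

(0.175, 0.195)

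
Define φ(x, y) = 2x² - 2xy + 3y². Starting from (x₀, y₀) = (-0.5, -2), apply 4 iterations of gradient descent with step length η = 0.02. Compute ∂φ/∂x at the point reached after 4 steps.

0.162368

∇φ = (4x - 2y, -2x + 6y)
Step 1: at (-0.5, -2), ∇φ = (2, -11) → (-0.5, -2) − 0.02·(2, -11) = (-0.54, -1.78)
Step 2: at (-0.54, -1.78), ∇φ = (1.4, -9.6) → (-0.54, -1.78) − 0.02·(1.4, -9.6) = (-0.568, -1.588)
Step 3: at (-0.568, -1.588), ∇φ = (0.904, -8.392) → (-0.568, -1.588) − 0.02·(0.904, -8.392) = (-0.58608, -1.42016)
Step 4: at (-0.58608, -1.42016), ∇φ = (0.496, -7.3488) → (-0.58608, -1.42016) − 0.02·(0.496, -7.3488) = (-0.596, -1.273184)
∂φ/∂x at (-0.596, -1.273184) = 0.162368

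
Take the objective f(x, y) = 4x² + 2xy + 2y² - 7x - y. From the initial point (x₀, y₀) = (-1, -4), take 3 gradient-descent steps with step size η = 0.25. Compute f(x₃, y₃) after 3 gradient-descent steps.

∇f = (8x + 2y - 7, 2x + 4y - 1)
(x₁, y₁) = (-1, -4) − 0.25·(-23, -19) = (4.75, 0.75)
(x₂, y₂) = (4.75, 0.75) − 0.25·(32.5, 11.5) = (-3.375, -2.125)
(x₃, y₃) = (-3.375, -2.125) − 0.25·(-38.25, -16.25) = (6.1875, 1.9375)
f(6.1875, 1.9375) = 139.375

139.375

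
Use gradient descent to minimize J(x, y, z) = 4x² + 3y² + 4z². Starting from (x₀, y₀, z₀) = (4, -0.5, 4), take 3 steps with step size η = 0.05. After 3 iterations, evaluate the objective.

6.06020475

∇J = (8x, 6y, 8z)
Step 1: at (4, -0.5, 4), ∇J = (32, -3, 32) → (4, -0.5, 4) − 0.05·(32, -3, 32) = (2.4, -0.35, 2.4)
Step 2: at (2.4, -0.35, 2.4), ∇J = (19.2, -2.1, 19.2) → (2.4, -0.35, 2.4) − 0.05·(19.2, -2.1, 19.2) = (1.44, -0.245, 1.44)
Step 3: at (1.44, -0.245, 1.44), ∇J = (11.52, -1.47, 11.52) → (1.44, -0.245, 1.44) − 0.05·(11.52, -1.47, 11.52) = (0.864, -0.1715, 0.864)
J(0.864, -0.1715, 0.864) = 6.06020475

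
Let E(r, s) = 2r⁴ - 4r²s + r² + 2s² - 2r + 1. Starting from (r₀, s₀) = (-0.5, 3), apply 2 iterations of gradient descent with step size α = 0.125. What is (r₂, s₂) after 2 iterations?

(0.0625, 1.9375)

∇E = (8r³ - 8rs + 2r - 2, -4r² + 4s)
Step 1: at (-0.5, 3), ∇E = (8, 11) → (-0.5, 3) − 0.125·(8, 11) = (-1.5, 1.625)
Step 2: at (-1.5, 1.625), ∇E = (-12.5, -2.5) → (-1.5, 1.625) − 0.125·(-12.5, -2.5) = (0.0625, 1.9375)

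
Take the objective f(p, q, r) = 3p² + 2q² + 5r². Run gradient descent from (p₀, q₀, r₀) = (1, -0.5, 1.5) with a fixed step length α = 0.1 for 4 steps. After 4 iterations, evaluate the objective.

∇f = (6p, 4q, 10r)
(p₁, q₁, r₁) = (1, -0.5, 1.5) − 0.1·(6, -2, 15) = (0.4, -0.3, 0)
(p₂, q₂, r₂) = (0.4, -0.3, 0) − 0.1·(2.4, -1.2, 0) = (0.16, -0.18, 0)
(p₃, q₃, r₃) = (0.16, -0.18, 0) − 0.1·(0.96, -0.72, 0) = (0.064, -0.108, 0)
(p₄, q₄, r₄) = (0.064, -0.108, 0) − 0.1·(0.384, -0.432, 0) = (0.0256, -0.0648, 0)
f(0.0256, -0.0648, 0) = 0.01036416

0.01036416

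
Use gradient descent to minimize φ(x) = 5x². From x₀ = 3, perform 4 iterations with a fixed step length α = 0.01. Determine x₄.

1.9683

φ′(x) = 10x
Step 1: φ′(3) = 30; x₁ = 3 − 0.01·30 = 2.7
Step 2: φ′(2.7) = 27; x₂ = 2.7 − 0.01·27 = 2.43
Step 3: φ′(2.43) = 24.3; x₃ = 2.43 − 0.01·24.3 = 2.187
Step 4: φ′(2.187) = 21.87; x₄ = 2.187 − 0.01·21.87 = 1.9683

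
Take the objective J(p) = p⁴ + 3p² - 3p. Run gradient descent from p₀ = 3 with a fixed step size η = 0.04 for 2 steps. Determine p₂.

-0.20673792

J′(p) = 4p³ + 6p - 3
p₁ = 3 − 0.04·123 = -1.92
p₂ = -1.92 − 0.04·(-42.831552) = -0.20673792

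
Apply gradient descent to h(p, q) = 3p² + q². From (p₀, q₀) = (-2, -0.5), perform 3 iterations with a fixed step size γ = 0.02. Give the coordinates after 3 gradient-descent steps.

∇h = (6p, 2q)
Step 1: at (-2, -0.5), ∇h = (-12, -1) → (-2, -0.5) − 0.02·(-12, -1) = (-1.76, -0.48)
Step 2: at (-1.76, -0.48), ∇h = (-10.56, -0.96) → (-1.76, -0.48) − 0.02·(-10.56, -0.96) = (-1.5488, -0.4608)
Step 3: at (-1.5488, -0.4608), ∇h = (-9.2928, -0.9216) → (-1.5488, -0.4608) − 0.02·(-9.2928, -0.9216) = (-1.362944, -0.442368)

(-1.362944, -0.442368)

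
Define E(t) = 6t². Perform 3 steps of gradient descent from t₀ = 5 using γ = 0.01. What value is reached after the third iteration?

E′(t) = 12t
Step 1: E′(5) = 60; t₁ = 5 − 0.01·60 = 4.4
Step 2: E′(4.4) = 52.8; t₂ = 4.4 − 0.01·52.8 = 3.872
Step 3: E′(3.872) = 46.464; t₃ = 3.872 − 0.01·46.464 = 3.40736

3.40736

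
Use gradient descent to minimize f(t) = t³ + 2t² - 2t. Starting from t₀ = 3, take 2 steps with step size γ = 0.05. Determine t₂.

f′(t) = 3t² + 4t - 2
t₁ = 3 − 0.05·37 = 1.15
t₂ = 1.15 − 0.05·6.5675 = 0.821625

0.821625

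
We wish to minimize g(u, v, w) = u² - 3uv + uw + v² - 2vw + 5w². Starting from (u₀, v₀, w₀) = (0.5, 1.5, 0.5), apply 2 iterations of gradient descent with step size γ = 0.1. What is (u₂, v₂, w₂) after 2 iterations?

(1.05, 1.45, 0.21)

∇g = (2u - 3v + w, -3u + 2v - 2w, u - 2v + 10w)
Step 1: at (0.5, 1.5, 0.5), ∇g = (-3, 0.5, 2.5) → (0.5, 1.5, 0.5) − 0.1·(-3, 0.5, 2.5) = (0.8, 1.45, 0.25)
Step 2: at (0.8, 1.45, 0.25), ∇g = (-2.5, 0, 0.4) → (0.8, 1.45, 0.25) − 0.1·(-2.5, 0, 0.4) = (1.05, 1.45, 0.21)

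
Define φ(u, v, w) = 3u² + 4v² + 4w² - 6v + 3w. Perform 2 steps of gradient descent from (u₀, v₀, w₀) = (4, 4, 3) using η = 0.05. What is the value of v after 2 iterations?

∇φ = (6u, 8v - 6, 8w + 3)
Step 1: at (4, 4, 3), ∇φ = (24, 26, 27) → (4, 4, 3) − 0.05·(24, 26, 27) = (2.8, 2.7, 1.65)
Step 2: at (2.8, 2.7, 1.65), ∇φ = (16.8, 15.6, 16.2) → (2.8, 2.7, 1.65) − 0.05·(16.8, 15.6, 16.2) = (1.96, 1.92, 0.84)
v = 1.92

1.92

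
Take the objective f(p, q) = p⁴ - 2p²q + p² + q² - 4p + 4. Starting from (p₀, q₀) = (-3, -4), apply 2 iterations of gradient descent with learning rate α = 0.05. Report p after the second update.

-27.6674

∇f = (4p³ - 4pq + 2p - 4, -2p² + 2q)
(p₁, q₁) = (-3, -4) − 0.05·(-166, -26) = (5.3, -2.7)
(p₂, q₂) = (5.3, -2.7) − 0.05·(659.348, -61.58) = (-27.6674, 0.379)
p = -27.6674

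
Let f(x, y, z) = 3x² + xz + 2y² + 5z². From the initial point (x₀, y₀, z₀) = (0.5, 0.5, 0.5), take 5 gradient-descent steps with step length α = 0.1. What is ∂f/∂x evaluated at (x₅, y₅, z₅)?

0.028445

∇f = (6x + z, 4y, x + 10z)
(x₁, y₁, z₁) = (0.5, 0.5, 0.5) − 0.1·(3.5, 2, 5.5) = (0.15, 0.3, -0.05)
(x₂, y₂, z₂) = (0.15, 0.3, -0.05) − 0.1·(0.85, 1.2, -0.35) = (0.065, 0.18, -0.015)
(x₃, y₃, z₃) = (0.065, 0.18, -0.015) − 0.1·(0.375, 0.72, -0.085) = (0.0275, 0.108, -0.0065)
(x₄, y₄, z₄) = (0.0275, 0.108, -0.0065) − 0.1·(0.1585, 0.432, -0.0375) = (0.01165, 0.0648, -0.00275)
(x₅, y₅, z₅) = (0.01165, 0.0648, -0.00275) − 0.1·(0.06715, 0.2592, -0.01585) = (0.004935, 0.03888, -0.001165)
∂f/∂x at (0.004935, 0.03888, -0.001165) = 0.028445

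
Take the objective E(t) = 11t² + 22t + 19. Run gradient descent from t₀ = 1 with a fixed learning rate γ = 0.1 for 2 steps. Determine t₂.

1.88

E′(t) = 22t + 22
Step 1: E′(1) = 44; t₁ = 1 − 0.1·44 = -3.4
Step 2: E′(-3.4) = -52.8; t₂ = -3.4 − 0.1·(-52.8) = 1.88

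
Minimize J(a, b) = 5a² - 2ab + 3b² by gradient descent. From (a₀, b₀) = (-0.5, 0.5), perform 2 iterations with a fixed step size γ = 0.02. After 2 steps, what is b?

0.3544

∇J = (10a - 2b, -2a + 6b)
(a₁, b₁) = (-0.5, 0.5) − 0.02·(-6, 4) = (-0.38, 0.42)
(a₂, b₂) = (-0.38, 0.42) − 0.02·(-4.64, 3.28) = (-0.2872, 0.3544)
b = 0.3544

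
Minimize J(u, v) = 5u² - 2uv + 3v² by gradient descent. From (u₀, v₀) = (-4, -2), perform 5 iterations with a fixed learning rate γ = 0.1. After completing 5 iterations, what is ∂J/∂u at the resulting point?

-0.17536

∇J = (10u - 2v, -2u + 6v)
(u₁, v₁) = (-4, -2) − 0.1·(-36, -4) = (-0.4, -1.6)
(u₂, v₂) = (-0.4, -1.6) − 0.1·(-0.8, -8.8) = (-0.32, -0.72)
(u₃, v₃) = (-0.32, -0.72) − 0.1·(-1.76, -3.68) = (-0.144, -0.352)
(u₄, v₄) = (-0.144, -0.352) − 0.1·(-0.736, -1.824) = (-0.0704, -0.1696)
(u₅, v₅) = (-0.0704, -0.1696) − 0.1·(-0.3648, -0.8768) = (-0.03392, -0.08192)
∂J/∂u at (-0.03392, -0.08192) = -0.17536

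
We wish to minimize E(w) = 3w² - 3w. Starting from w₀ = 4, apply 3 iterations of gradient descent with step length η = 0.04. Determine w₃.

E′(w) = 6w - 3
w₁ = 4 − 0.04·21 = 3.16
w₂ = 3.16 − 0.04·15.96 = 2.5216
w₃ = 2.5216 − 0.04·12.1296 = 2.036416

2.036416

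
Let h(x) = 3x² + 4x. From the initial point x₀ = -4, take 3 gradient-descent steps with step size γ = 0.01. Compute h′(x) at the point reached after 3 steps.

-16.61168

h′(x) = 6x + 4
x₁ = -4 − 0.01·(-20) = -3.8
x₂ = -3.8 − 0.01·(-18.8) = -3.612
x₃ = -3.612 − 0.01·(-17.672) = -3.43528
h′(x) at (-3.43528) = -16.61168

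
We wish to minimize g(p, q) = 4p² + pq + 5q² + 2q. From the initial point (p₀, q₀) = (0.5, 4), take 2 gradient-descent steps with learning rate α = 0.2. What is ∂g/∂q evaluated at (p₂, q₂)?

∇g = (8p + q, p + 10q + 2)
(p₁, q₁) = (0.5, 4) − 0.2·(8, 42.5) = (-1.1, -4.5)
(p₂, q₂) = (-1.1, -4.5) − 0.2·(-13.3, -44.1) = (1.56, 4.32)
∂g/∂q at (1.56, 4.32) = 46.76

46.76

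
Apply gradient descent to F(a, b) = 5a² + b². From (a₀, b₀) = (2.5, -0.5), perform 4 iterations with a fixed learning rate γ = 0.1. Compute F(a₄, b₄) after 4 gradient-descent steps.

∇F = (10a, 2b)
(a₁, b₁) = (2.5, -0.5) − 0.1·(25, -1) = (0, -0.4)
(a₂, b₂) = (0, -0.4) − 0.1·(0, -0.8) = (0, -0.32)
(a₃, b₃) = (0, -0.32) − 0.1·(0, -0.64) = (0, -0.256)
(a₄, b₄) = (0, -0.256) − 0.1·(0, -0.512) = (0, -0.2048)
F(0, -0.2048) = 0.04194304

0.04194304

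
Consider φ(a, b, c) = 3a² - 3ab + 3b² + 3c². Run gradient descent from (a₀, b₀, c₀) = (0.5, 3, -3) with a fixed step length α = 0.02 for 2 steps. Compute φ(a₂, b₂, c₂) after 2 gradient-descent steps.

∇φ = (6a - 3b, -3a + 6b, 6c)
(a₁, b₁, c₁) = (0.5, 3, -3) − 0.02·(-6, 16.5, -18) = (0.62, 2.67, -2.64)
(a₂, b₂, c₂) = (0.62, 2.67, -2.64) − 0.02·(-4.29, 14.16, -15.84) = (0.7058, 2.3868, -2.3232)
φ(0.7058, 2.3868, -2.3232) = 29.72286804

29.72286804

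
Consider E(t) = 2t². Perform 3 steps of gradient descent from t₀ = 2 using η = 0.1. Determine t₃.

E′(t) = 4t
Step 1: E′(2) = 8; t₁ = 2 − 0.1·8 = 1.2
Step 2: E′(1.2) = 4.8; t₂ = 1.2 − 0.1·4.8 = 0.72
Step 3: E′(0.72) = 2.88; t₃ = 0.72 − 0.1·2.88 = 0.432

0.432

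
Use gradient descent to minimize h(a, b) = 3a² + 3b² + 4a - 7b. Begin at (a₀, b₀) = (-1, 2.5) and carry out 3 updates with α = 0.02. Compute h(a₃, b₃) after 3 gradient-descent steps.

-2.785043508224

∇h = (6a + 4, 6b - 7)
Step 1: at (-1, 2.5), ∇h = (-2, 8) → (-1, 2.5) − 0.02·(-2, 8) = (-0.96, 2.34)
Step 2: at (-0.96, 2.34), ∇h = (-1.76, 7.04) → (-0.96, 2.34) − 0.02·(-1.76, 7.04) = (-0.9248, 2.1992)
Step 3: at (-0.9248, 2.1992), ∇h = (-1.5488, 6.1952) → (-0.9248, 2.1992) − 0.02·(-1.5488, 6.1952) = (-0.893824, 2.075296)
h(-0.893824, 2.075296) = -2.785043508224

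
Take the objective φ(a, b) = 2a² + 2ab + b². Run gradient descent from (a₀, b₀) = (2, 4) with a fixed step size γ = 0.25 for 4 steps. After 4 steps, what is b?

∇φ = (4a + 2b, 2a + 2b)
Step 1: at (2, 4), ∇φ = (16, 12) → (2, 4) − 0.25·(16, 12) = (-2, 1)
Step 2: at (-2, 1), ∇φ = (-6, -2) → (-2, 1) − 0.25·(-6, -2) = (-0.5, 1.5)
Step 3: at (-0.5, 1.5), ∇φ = (1, 2) → (-0.5, 1.5) − 0.25·(1, 2) = (-0.75, 1)
Step 4: at (-0.75, 1), ∇φ = (-1, 0.5) → (-0.75, 1) − 0.25·(-1, 0.5) = (-0.5, 0.875)
b = 0.875

0.875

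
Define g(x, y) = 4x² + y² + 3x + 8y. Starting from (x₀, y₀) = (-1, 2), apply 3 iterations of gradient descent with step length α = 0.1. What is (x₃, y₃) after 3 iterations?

∇g = (8x + 3, 2y + 8)
(x₁, y₁) = (-1, 2) − 0.1·(-5, 12) = (-0.5, 0.8)
(x₂, y₂) = (-0.5, 0.8) − 0.1·(-1, 9.6) = (-0.4, -0.16)
(x₃, y₃) = (-0.4, -0.16) − 0.1·(-0.2, 7.68) = (-0.38, -0.928)

(-0.38, -0.928)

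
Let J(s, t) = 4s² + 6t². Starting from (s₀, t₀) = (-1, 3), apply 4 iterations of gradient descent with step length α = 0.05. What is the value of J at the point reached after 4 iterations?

∇J = (8s, 12t)
Step 1: at (-1, 3), ∇J = (-8, 36) → (-1, 3) − 0.05·(-8, 36) = (-0.6, 1.2)
Step 2: at (-0.6, 1.2), ∇J = (-4.8, 14.4) → (-0.6, 1.2) − 0.05·(-4.8, 14.4) = (-0.36, 0.48)
Step 3: at (-0.36, 0.48), ∇J = (-2.88, 5.76) → (-0.36, 0.48) − 0.05·(-2.88, 5.76) = (-0.216, 0.192)
Step 4: at (-0.216, 0.192), ∇J = (-1.728, 2.304) → (-0.216, 0.192) − 0.05·(-1.728, 2.304) = (-0.1296, 0.0768)
J(-0.1296, 0.0768) = 0.10257408

0.10257408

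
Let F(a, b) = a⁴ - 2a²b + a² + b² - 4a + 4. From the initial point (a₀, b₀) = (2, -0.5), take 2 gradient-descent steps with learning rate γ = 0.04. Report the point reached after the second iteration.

∇F = (4a³ - 4ab + 2a - 4, -2a² + 2b)
Step 1: at (2, -0.5), ∇F = (36, -9) → (2, -0.5) − 0.04·(36, -9) = (0.56, -0.14)
Step 2: at (0.56, -0.14), ∇F = (-1.863936, -0.9072) → (0.56, -0.14) − 0.04·(-1.863936, -0.9072) = (0.63455744, -0.103712)

(0.63455744, -0.103712)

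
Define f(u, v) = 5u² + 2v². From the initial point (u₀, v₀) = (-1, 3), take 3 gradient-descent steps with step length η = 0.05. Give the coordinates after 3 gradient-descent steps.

∇f = (10u, 4v)
Step 1: at (-1, 3), ∇f = (-10, 12) → (-1, 3) − 0.05·(-10, 12) = (-0.5, 2.4)
Step 2: at (-0.5, 2.4), ∇f = (-5, 9.6) → (-0.5, 2.4) − 0.05·(-5, 9.6) = (-0.25, 1.92)
Step 3: at (-0.25, 1.92), ∇f = (-2.5, 7.68) → (-0.25, 1.92) − 0.05·(-2.5, 7.68) = (-0.125, 1.536)

(-0.125, 1.536)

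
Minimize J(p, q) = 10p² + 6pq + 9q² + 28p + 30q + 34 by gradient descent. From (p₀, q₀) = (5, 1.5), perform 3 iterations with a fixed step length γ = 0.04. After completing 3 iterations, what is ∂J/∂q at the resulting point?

-1.909824

∇J = (20p + 6q + 28, 6p + 18q + 30)
(p₁, q₁) = (5, 1.5) − 0.04·(137, 87) = (-0.48, -1.98)
(p₂, q₂) = (-0.48, -1.98) − 0.04·(6.52, -8.52) = (-0.7408, -1.6392)
(p₃, q₃) = (-0.7408, -1.6392) − 0.04·(3.3488, -3.9504) = (-0.874752, -1.481184)
∂J/∂q at (-0.874752, -1.481184) = -1.909824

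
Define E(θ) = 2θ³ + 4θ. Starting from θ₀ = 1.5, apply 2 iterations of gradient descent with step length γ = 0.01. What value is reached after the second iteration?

1.1796625

E′(θ) = 6θ² + 4
Step 1: E′(1.5) = 17.5; θ₁ = 1.5 − 0.01·17.5 = 1.325
Step 2: E′(1.325) = 14.53375; θ₂ = 1.325 − 0.01·14.53375 = 1.1796625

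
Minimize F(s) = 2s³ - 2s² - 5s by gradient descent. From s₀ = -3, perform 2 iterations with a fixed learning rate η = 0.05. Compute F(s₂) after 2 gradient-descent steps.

-12203.40766029209375

F′(s) = 6s² - 4s - 5
s₁ = -3 − 0.05·61 = -6.05
s₂ = -6.05 − 0.05·238.815 = -17.99075
F(-17.99075) = -12203.40766029209375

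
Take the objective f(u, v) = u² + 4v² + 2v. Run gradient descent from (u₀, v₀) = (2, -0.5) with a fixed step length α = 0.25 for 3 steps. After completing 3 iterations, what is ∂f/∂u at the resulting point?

0.5

∇f = (2u, 8v + 2)
Step 1: at (2, -0.5), ∇f = (4, -2) → (2, -0.5) − 0.25·(4, -2) = (1, 0)
Step 2: at (1, 0), ∇f = (2, 2) → (1, 0) − 0.25·(2, 2) = (0.5, -0.5)
Step 3: at (0.5, -0.5), ∇f = (1, -2) → (0.5, -0.5) − 0.25·(1, -2) = (0.25, 0)
∂f/∂u at (0.25, 0) = 0.5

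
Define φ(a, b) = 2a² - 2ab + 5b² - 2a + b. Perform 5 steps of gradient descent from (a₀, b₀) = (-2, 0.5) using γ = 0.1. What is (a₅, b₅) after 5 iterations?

(0.22944, -0.08192)

∇φ = (4a - 2b - 2, -2a + 10b + 1)
Step 1: at (-2, 0.5), ∇φ = (-11, 10) → (-2, 0.5) − 0.1·(-11, 10) = (-0.9, -0.5)
Step 2: at (-0.9, -0.5), ∇φ = (-4.6, -2.2) → (-0.9, -0.5) − 0.1·(-4.6, -2.2) = (-0.44, -0.28)
Step 3: at (-0.44, -0.28), ∇φ = (-3.2, -0.92) → (-0.44, -0.28) − 0.1·(-3.2, -0.92) = (-0.12, -0.188)
Step 4: at (-0.12, -0.188), ∇φ = (-2.104, -0.64) → (-0.12, -0.188) − 0.1·(-2.104, -0.64) = (0.0904, -0.124)
Step 5: at (0.0904, -0.124), ∇φ = (-1.3904, -0.4208) → (0.0904, -0.124) − 0.1·(-1.3904, -0.4208) = (0.22944, -0.08192)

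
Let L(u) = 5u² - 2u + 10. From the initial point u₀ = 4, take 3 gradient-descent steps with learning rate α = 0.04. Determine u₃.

1.0208

L′(u) = 10u - 2
u₁ = 4 − 0.04·38 = 2.48
u₂ = 2.48 − 0.04·22.8 = 1.568
u₃ = 1.568 − 0.04·13.68 = 1.0208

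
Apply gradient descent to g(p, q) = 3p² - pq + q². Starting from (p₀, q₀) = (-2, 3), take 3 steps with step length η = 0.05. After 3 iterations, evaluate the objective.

5.368975984375

∇g = (6p - q, -p + 2q)
Step 1: at (-2, 3), ∇g = (-15, 8) → (-2, 3) − 0.05·(-15, 8) = (-1.25, 2.6)
Step 2: at (-1.25, 2.6), ∇g = (-10.1, 6.45) → (-1.25, 2.6) − 0.05·(-10.1, 6.45) = (-0.745, 2.2775)
Step 3: at (-0.745, 2.2775), ∇g = (-6.7475, 5.3) → (-0.745, 2.2775) − 0.05·(-6.7475, 5.3) = (-0.407625, 2.0125)
g(-0.407625, 2.0125) = 5.368975984375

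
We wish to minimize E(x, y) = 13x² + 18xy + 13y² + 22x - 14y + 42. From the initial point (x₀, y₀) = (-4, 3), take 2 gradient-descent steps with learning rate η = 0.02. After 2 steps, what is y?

3.0352

∇E = (26x + 18y + 22, 18x + 26y - 14)
(x₁, y₁) = (-4, 3) − 0.02·(-28, -8) = (-3.44, 3.16)
(x₂, y₂) = (-3.44, 3.16) − 0.02·(-10.56, 6.24) = (-3.2288, 3.0352)
y = 3.0352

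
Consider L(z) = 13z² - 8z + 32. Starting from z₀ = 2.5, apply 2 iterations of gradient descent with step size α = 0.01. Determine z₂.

1.5082

L′(z) = 26z - 8
Step 1: L′(2.5) = 57; z₁ = 2.5 − 0.01·57 = 1.93
Step 2: L′(1.93) = 42.18; z₂ = 1.93 − 0.01·42.18 = 1.5082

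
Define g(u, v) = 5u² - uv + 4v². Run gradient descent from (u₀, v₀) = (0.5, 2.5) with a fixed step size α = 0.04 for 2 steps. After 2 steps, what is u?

0.3088

∇g = (10u - v, -u + 8v)
Step 1: at (0.5, 2.5), ∇g = (2.5, 19.5) → (0.5, 2.5) − 0.04·(2.5, 19.5) = (0.4, 1.72)
Step 2: at (0.4, 1.72), ∇g = (2.28, 13.36) → (0.4, 1.72) − 0.04·(2.28, 13.36) = (0.3088, 1.1856)
u = 0.3088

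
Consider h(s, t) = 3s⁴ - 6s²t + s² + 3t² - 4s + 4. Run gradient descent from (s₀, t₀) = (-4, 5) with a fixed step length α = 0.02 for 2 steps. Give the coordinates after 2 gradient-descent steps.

(-58.54144, 11.1104)

∇h = (12s³ - 12st + 2s - 4, -6s² + 6t)
(s₁, t₁) = (-4, 5) − 0.02·(-540, -66) = (6.8, 6.32)
(s₂, t₂) = (6.8, 6.32) − 0.02·(3267.072, -239.52) = (-58.54144, 11.1104)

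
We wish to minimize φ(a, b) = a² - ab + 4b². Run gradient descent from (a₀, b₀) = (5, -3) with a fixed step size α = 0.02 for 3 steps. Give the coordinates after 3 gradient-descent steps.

∇φ = (2a - b, -a + 8b)
(a₁, b₁) = (5, -3) − 0.02·(13, -29) = (4.74, -2.42)
(a₂, b₂) = (4.74, -2.42) − 0.02·(11.9, -24.1) = (4.502, -1.938)
(a₃, b₃) = (4.502, -1.938) − 0.02·(10.942, -20.006) = (4.28316, -1.53788)

(4.28316, -1.53788)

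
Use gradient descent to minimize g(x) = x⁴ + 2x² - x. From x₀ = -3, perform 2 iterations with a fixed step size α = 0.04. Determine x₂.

g′(x) = 4x³ + 4x - 1
x₁ = -3 − 0.04·(-121) = 1.84
x₂ = 1.84 − 0.04·31.278016 = 0.58887936

0.58887936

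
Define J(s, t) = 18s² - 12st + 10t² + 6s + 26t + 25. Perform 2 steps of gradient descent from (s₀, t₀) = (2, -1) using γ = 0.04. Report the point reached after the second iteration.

∇J = (36s - 12t + 6, -12s + 20t + 26)
Step 1: at (2, -1), ∇J = (90, -18) → (2, -1) − 0.04·(90, -18) = (-1.6, -0.28)
Step 2: at (-1.6, -0.28), ∇J = (-48.24, 39.6) → (-1.6, -0.28) − 0.04·(-48.24, 39.6) = (0.3296, -1.864)

(0.3296, -1.864)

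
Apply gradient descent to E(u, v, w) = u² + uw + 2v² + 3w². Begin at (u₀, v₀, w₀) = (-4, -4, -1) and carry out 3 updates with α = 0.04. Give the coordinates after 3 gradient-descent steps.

∇E = (2u + w, 4v, u + 6w)
Step 1: at (-4, -4, -1), ∇E = (-9, -16, -10) → (-4, -4, -1) − 0.04·(-9, -16, -10) = (-3.64, -3.36, -0.6)
Step 2: at (-3.64, -3.36, -0.6), ∇E = (-7.88, -13.44, -7.24) → (-3.64, -3.36, -0.6) − 0.04·(-7.88, -13.44, -7.24) = (-3.3248, -2.8224, -0.3104)
Step 3: at (-3.3248, -2.8224, -0.3104), ∇E = (-6.96, -11.2896, -5.1872) → (-3.3248, -2.8224, -0.3104) − 0.04·(-6.96, -11.2896, -5.1872) = (-3.0464, -2.370816, -0.102912)

(-3.0464, -2.370816, -0.102912)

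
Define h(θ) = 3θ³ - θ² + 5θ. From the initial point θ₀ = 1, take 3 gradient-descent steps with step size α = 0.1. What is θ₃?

-1.9731584

h′(θ) = 9θ² - 2θ + 5
θ₁ = 1 − 0.1·12 = -0.2
θ₂ = -0.2 − 0.1·5.76 = -0.776
θ₃ = -0.776 − 0.1·11.971584 = -1.9731584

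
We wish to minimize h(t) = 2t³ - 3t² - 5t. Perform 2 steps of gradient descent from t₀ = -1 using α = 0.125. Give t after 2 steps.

h′(t) = 6t² - 6t - 5
t₁ = -1 − 0.125·7 = -1.875
t₂ = -1.875 − 0.125·27.34375 = -5.29296875

-5.29296875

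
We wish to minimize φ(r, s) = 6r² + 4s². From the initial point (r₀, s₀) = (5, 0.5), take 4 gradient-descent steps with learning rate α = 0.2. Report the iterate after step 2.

∇φ = (12r, 8s)
(r₁, s₁) = (5, 0.5) − 0.2·(60, 4) = (-7, -0.3)
(r₂, s₂) = (-7, -0.3) − 0.2·(-84, -2.4) = (9.8, 0.18)

(9.8, 0.18)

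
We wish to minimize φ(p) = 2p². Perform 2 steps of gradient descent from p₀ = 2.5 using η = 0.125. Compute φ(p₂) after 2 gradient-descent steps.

0.78125

φ′(p) = 4p
Step 1: φ′(2.5) = 10; p₁ = 2.5 − 0.125·10 = 1.25
Step 2: φ′(1.25) = 5; p₂ = 1.25 − 0.125·5 = 0.625
φ(0.625) = 0.78125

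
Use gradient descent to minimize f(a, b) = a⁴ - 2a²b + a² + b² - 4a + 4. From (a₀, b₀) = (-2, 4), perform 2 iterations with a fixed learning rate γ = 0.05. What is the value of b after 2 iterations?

3.856

∇f = (4a³ - 4ab + 2a - 4, -2a² + 2b)
Step 1: at (-2, 4), ∇f = (-8, 0) → (-2, 4) − 0.05·(-8, 0) = (-1.6, 4)
Step 2: at (-1.6, 4), ∇f = (2.016, 2.88) → (-1.6, 4) − 0.05·(2.016, 2.88) = (-1.7008, 3.856)
b = 3.856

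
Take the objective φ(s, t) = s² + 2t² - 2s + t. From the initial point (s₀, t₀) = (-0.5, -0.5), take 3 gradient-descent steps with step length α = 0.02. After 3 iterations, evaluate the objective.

∇φ = (2s - 2, 4t + 1)
Step 1: at (-0.5, -0.5), ∇φ = (-3, -1) → (-0.5, -0.5) − 0.02·(-3, -1) = (-0.44, -0.48)
Step 2: at (-0.44, -0.48), ∇φ = (-2.88, -0.92) → (-0.44, -0.48) − 0.02·(-2.88, -0.92) = (-0.3824, -0.4616)
Step 3: at (-0.3824, -0.4616), ∇φ = (-2.7648, -0.8464) → (-0.3824, -0.4616) − 0.02·(-2.7648, -0.8464) = (-0.327104, -0.444672)
φ(-0.327104, -0.444672) = 0.711999401984

0.711999401984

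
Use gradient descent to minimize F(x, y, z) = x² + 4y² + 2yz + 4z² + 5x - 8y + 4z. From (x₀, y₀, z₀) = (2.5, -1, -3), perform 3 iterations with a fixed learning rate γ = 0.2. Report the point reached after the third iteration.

(-1.42, 3.4, 1.4)

∇F = (2x + 5, 8y + 2z - 8, 2y + 8z + 4)
Step 1: at (2.5, -1, -3), ∇F = (10, -22, -22) → (2.5, -1, -3) − 0.2·(10, -22, -22) = (0.5, 3.4, 1.4)
Step 2: at (0.5, 3.4, 1.4), ∇F = (6, 22, 22) → (0.5, 3.4, 1.4) − 0.2·(6, 22, 22) = (-0.7, -1, -3)
Step 3: at (-0.7, -1, -3), ∇F = (3.6, -22, -22) → (-0.7, -1, -3) − 0.2·(3.6, -22, -22) = (-1.42, 3.4, 1.4)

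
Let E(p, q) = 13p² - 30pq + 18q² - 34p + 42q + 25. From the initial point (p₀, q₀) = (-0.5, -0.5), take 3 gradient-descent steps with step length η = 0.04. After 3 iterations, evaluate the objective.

∇E = (26p - 30q - 34, -30p + 36q + 42)
(p₁, q₁) = (-0.5, -0.5) − 0.04·(-32, 39) = (0.78, -2.06)
(p₂, q₂) = (0.78, -2.06) − 0.04·(48.08, -55.56) = (-1.1432, 0.1624)
(p₃, q₃) = (-1.1432, 0.1624) − 0.04·(-68.5952, 82.1424) = (1.600608, -3.123296)
E(1.600608, -3.123296) = 198.27097278976

198.27097278976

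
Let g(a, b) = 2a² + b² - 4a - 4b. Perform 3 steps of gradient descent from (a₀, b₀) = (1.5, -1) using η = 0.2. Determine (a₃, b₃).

∇g = (4a - 4, 2b - 4)
(a₁, b₁) = (1.5, -1) − 0.2·(2, -6) = (1.1, 0.2)
(a₂, b₂) = (1.1, 0.2) − 0.2·(0.4, -3.6) = (1.02, 0.92)
(a₃, b₃) = (1.02, 0.92) − 0.2·(0.08, -2.16) = (1.004, 1.352)

(1.004, 1.352)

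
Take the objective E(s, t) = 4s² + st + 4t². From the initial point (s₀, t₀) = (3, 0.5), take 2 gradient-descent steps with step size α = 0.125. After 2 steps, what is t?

∇E = (8s + t, s + 8t)
(s₁, t₁) = (3, 0.5) − 0.125·(24.5, 7) = (-0.0625, -0.375)
(s₂, t₂) = (-0.0625, -0.375) − 0.125·(-0.875, -3.0625) = (0.046875, 0.0078125)
t = 0.0078125

0.0078125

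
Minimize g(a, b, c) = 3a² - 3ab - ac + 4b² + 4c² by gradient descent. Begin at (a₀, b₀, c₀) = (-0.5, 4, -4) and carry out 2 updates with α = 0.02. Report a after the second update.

∇g = (6a - 3b - c, -3a + 8b, -a + 8c)
Step 1: at (-0.5, 4, -4), ∇g = (-11, 33.5, -31.5) → (-0.5, 4, -4) − 0.02·(-11, 33.5, -31.5) = (-0.28, 3.33, -3.37)
Step 2: at (-0.28, 3.33, -3.37), ∇g = (-8.3, 27.48, -26.68) → (-0.28, 3.33, -3.37) − 0.02·(-8.3, 27.48, -26.68) = (-0.114, 2.7804, -2.8364)
a = -0.114

-0.114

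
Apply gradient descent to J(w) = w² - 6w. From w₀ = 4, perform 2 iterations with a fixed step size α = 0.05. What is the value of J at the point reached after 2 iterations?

-8.3439

J′(w) = 2w - 6
Step 1: J′(4) = 2; w₁ = 4 − 0.05·2 = 3.9
Step 2: J′(3.9) = 1.8; w₂ = 3.9 − 0.05·1.8 = 3.81
J(3.81) = -8.3439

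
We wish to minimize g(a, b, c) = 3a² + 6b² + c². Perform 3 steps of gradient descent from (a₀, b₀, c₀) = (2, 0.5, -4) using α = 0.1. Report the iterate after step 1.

∇g = (6a, 12b, 2c)
(a₁, b₁, c₁) = (2, 0.5, -4) − 0.1·(12, 6, -8) = (0.8, -0.1, -3.2)

(0.8, -0.1, -3.2)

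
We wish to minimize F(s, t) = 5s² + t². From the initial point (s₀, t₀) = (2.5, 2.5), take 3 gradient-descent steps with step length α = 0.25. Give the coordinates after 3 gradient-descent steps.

∇F = (10s, 2t)
Step 1: at (2.5, 2.5), ∇F = (25, 5) → (2.5, 2.5) − 0.25·(25, 5) = (-3.75, 1.25)
Step 2: at (-3.75, 1.25), ∇F = (-37.5, 2.5) → (-3.75, 1.25) − 0.25·(-37.5, 2.5) = (5.625, 0.625)
Step 3: at (5.625, 0.625), ∇F = (56.25, 1.25) → (5.625, 0.625) − 0.25·(56.25, 1.25) = (-8.4375, 0.3125)

(-8.4375, 0.3125)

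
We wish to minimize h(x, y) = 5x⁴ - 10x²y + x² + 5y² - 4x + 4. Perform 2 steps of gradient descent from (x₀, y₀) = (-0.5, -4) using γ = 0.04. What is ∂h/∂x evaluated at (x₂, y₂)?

-784.26464526336

∇h = (20x³ - 20xy + 2x - 4, -10x² + 10y)
Step 1: at (-0.5, -4), ∇h = (-47.5, -42.5) → (-0.5, -4) − 0.04·(-47.5, -42.5) = (1.4, -2.3)
Step 2: at (1.4, -2.3), ∇h = (118.08, -42.6) → (1.4, -2.3) − 0.04·(118.08, -42.6) = (-3.3232, -0.596)
∂h/∂x at (-3.3232, -0.596) = -784.26464526336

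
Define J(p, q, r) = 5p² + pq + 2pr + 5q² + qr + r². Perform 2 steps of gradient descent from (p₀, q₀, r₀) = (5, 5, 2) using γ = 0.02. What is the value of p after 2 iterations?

∇J = (10p + q + 2r, p + 10q + r, 2p + q + 2r)
Step 1: at (5, 5, 2), ∇J = (59, 57, 19) → (5, 5, 2) − 0.02·(59, 57, 19) = (3.82, 3.86, 1.62)
Step 2: at (3.82, 3.86, 1.62), ∇J = (45.3, 44.04, 14.74) → (3.82, 3.86, 1.62) − 0.02·(45.3, 44.04, 14.74) = (2.914, 2.9792, 1.3252)
p = 2.914

2.914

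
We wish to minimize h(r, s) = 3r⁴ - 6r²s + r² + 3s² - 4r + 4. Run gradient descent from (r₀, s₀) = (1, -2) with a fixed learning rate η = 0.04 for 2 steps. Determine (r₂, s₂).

∇h = (12r³ - 12rs + 2r - 4, -6r² + 6s)
Step 1: at (1, -2), ∇h = (34, -18) → (1, -2) − 0.04·(34, -18) = (-0.36, -1.28)
Step 2: at (-0.36, -1.28), ∇h = (-10.809472, -8.4576) → (-0.36, -1.28) − 0.04·(-10.809472, -8.4576) = (0.07237888, -0.941696)

(0.07237888, -0.941696)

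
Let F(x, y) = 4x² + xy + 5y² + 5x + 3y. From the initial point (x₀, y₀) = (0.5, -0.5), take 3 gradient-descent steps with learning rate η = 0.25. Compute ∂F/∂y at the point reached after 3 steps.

∇F = (8x + y + 5, x + 10y + 3)
(x₁, y₁) = (0.5, -0.5) − 0.25·(8.5, -1.5) = (-1.625, -0.125)
(x₂, y₂) = (-1.625, -0.125) − 0.25·(-8.125, 0.125) = (0.40625, -0.15625)
(x₃, y₃) = (0.40625, -0.15625) − 0.25·(8.09375, 1.84375) = (-1.6171875, -0.6171875)
∂F/∂y at (-1.6171875, -0.6171875) = -4.7890625

-4.7890625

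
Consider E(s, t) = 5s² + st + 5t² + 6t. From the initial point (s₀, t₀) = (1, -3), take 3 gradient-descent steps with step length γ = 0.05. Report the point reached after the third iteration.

(0.271625, -0.949625)

∇E = (10s + t, s + 10t + 6)
Step 1: at (1, -3), ∇E = (7, -23) → (1, -3) − 0.05·(7, -23) = (0.65, -1.85)
Step 2: at (0.65, -1.85), ∇E = (4.65, -11.85) → (0.65, -1.85) − 0.05·(4.65, -11.85) = (0.4175, -1.2575)
Step 3: at (0.4175, -1.2575), ∇E = (2.9175, -6.1575) → (0.4175, -1.2575) − 0.05·(2.9175, -6.1575) = (0.271625, -0.949625)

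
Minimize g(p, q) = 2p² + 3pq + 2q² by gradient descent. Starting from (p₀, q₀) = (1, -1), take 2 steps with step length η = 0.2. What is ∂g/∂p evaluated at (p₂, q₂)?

∇g = (4p + 3q, 3p + 4q)
Step 1: at (1, -1), ∇g = (1, -1) → (1, -1) − 0.2·(1, -1) = (0.8, -0.8)
Step 2: at (0.8, -0.8), ∇g = (0.8, -0.8) → (0.8, -0.8) − 0.2·(0.8, -0.8) = (0.64, -0.64)
∂g/∂p at (0.64, -0.64) = 0.64

0.64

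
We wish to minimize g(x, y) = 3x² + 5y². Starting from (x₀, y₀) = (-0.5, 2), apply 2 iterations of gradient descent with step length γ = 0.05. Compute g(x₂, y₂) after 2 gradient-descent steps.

1.430075

∇g = (6x, 10y)
(x₁, y₁) = (-0.5, 2) − 0.05·(-3, 20) = (-0.35, 1)
(x₂, y₂) = (-0.35, 1) − 0.05·(-2.1, 10) = (-0.245, 0.5)
g(-0.245, 0.5) = 1.430075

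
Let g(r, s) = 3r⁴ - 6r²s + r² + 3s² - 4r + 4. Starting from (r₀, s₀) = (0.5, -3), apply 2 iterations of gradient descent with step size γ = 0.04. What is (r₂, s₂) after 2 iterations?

(0.18526208, -1.681056)

∇g = (12r³ - 12rs + 2r - 4, -6r² + 6s)
(r₁, s₁) = (0.5, -3) − 0.04·(16.5, -19.5) = (-0.16, -2.22)
(r₂, s₂) = (-0.16, -2.22) − 0.04·(-8.631552, -13.4736) = (0.18526208, -1.681056)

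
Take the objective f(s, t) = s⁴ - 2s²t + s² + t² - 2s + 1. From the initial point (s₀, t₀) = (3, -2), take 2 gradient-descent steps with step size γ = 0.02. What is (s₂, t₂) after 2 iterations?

∇f = (4s³ - 4st + 2s - 2, -2s² + 2t)
Step 1: at (3, -2), ∇f = (136, -22) → (3, -2) − 0.02·(136, -22) = (0.28, -1.56)
Step 2: at (0.28, -1.56), ∇f = (0.395008, -3.2768) → (0.28, -1.56) − 0.02·(0.395008, -3.2768) = (0.27209984, -1.494464)

(0.27209984, -1.494464)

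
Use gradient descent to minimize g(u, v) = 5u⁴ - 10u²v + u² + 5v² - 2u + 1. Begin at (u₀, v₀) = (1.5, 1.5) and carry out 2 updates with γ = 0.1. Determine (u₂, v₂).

(-3.07675, 0.7225)

∇g = (20u³ - 20uv + 2u - 2, -10u² + 10v)
Step 1: at (1.5, 1.5), ∇g = (23.5, -7.5) → (1.5, 1.5) − 0.1·(23.5, -7.5) = (-0.85, 2.25)
Step 2: at (-0.85, 2.25), ∇g = (22.2675, 15.275) → (-0.85, 2.25) − 0.1·(22.2675, 15.275) = (-3.07675, 0.7225)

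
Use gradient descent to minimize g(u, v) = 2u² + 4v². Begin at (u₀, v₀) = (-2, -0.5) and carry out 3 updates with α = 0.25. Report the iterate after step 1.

(0, 0.5)

∇g = (4u, 8v)
(u₁, v₁) = (-2, -0.5) − 0.25·(-8, -4) = (0, 0.5)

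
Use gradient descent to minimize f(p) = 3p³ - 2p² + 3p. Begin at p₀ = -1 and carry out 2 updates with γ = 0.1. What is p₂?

-10.024

f′(p) = 9p² - 4p + 3
Step 1: f′(-1) = 16; p₁ = -1 − 0.1·16 = -2.6
Step 2: f′(-2.6) = 74.24; p₂ = -2.6 − 0.1·74.24 = -10.024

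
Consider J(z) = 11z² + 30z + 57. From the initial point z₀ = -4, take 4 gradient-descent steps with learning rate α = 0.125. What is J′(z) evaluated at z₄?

-543.9765625

J′(z) = 22z + 30
z₁ = -4 − 0.125·(-58) = 3.25
z₂ = 3.25 − 0.125·101.5 = -9.4375
z₃ = -9.4375 − 0.125·(-177.625) = 12.765625
z₄ = 12.765625 − 0.125·310.84375 = -26.08984375
J′(z) at (-26.08984375) = -543.9765625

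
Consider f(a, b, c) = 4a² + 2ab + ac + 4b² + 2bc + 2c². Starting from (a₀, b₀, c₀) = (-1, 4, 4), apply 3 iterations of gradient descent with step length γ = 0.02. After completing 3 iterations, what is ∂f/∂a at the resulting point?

-1.728504

∇f = (8a + 2b + c, 2a + 8b + 2c, a + 2b + 4c)
(a₁, b₁, c₁) = (-1, 4, 4) − 0.02·(4, 38, 23) = (-1.08, 3.24, 3.54)
(a₂, b₂, c₂) = (-1.08, 3.24, 3.54) − 0.02·(1.38, 30.84, 19.56) = (-1.1076, 2.6232, 3.1488)
(a₃, b₃, c₃) = (-1.1076, 2.6232, 3.1488) − 0.02·(-0.4656, 25.068, 16.734) = (-1.098288, 2.12184, 2.81412)
∂f/∂a at (-1.098288, 2.12184, 2.81412) = -1.728504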